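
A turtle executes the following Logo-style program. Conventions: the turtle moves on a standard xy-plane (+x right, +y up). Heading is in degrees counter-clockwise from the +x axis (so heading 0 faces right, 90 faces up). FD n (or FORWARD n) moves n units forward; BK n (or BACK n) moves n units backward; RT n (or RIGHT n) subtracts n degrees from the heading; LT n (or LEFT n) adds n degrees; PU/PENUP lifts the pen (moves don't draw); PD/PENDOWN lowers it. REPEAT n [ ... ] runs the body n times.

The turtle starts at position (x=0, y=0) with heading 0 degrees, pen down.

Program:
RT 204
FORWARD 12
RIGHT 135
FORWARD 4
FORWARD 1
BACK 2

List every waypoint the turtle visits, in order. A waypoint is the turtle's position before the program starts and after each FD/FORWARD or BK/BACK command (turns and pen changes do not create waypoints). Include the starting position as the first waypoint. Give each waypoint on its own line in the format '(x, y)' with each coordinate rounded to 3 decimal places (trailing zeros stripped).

Answer: (0, 0)
(-10.963, 4.881)
(-7.228, 6.314)
(-6.295, 6.673)
(-8.162, 5.956)

Derivation:
Executing turtle program step by step:
Start: pos=(0,0), heading=0, pen down
RT 204: heading 0 -> 156
FD 12: (0,0) -> (-10.963,4.881) [heading=156, draw]
RT 135: heading 156 -> 21
FD 4: (-10.963,4.881) -> (-7.228,6.314) [heading=21, draw]
FD 1: (-7.228,6.314) -> (-6.295,6.673) [heading=21, draw]
BK 2: (-6.295,6.673) -> (-8.162,5.956) [heading=21, draw]
Final: pos=(-8.162,5.956), heading=21, 4 segment(s) drawn
Waypoints (5 total):
(0, 0)
(-10.963, 4.881)
(-7.228, 6.314)
(-6.295, 6.673)
(-8.162, 5.956)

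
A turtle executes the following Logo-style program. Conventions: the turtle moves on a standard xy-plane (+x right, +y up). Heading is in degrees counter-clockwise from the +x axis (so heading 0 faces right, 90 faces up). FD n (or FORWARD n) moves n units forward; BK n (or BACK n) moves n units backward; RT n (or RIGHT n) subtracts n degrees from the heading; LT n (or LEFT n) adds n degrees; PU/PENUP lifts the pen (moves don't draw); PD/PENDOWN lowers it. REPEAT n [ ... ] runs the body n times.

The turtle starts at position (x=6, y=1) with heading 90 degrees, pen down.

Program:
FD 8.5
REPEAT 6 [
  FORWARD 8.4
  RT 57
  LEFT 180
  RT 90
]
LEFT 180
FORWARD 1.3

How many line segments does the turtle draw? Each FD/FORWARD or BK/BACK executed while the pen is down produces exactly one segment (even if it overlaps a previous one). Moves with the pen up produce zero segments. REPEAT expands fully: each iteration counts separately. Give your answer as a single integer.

Executing turtle program step by step:
Start: pos=(6,1), heading=90, pen down
FD 8.5: (6,1) -> (6,9.5) [heading=90, draw]
REPEAT 6 [
  -- iteration 1/6 --
  FD 8.4: (6,9.5) -> (6,17.9) [heading=90, draw]
  RT 57: heading 90 -> 33
  LT 180: heading 33 -> 213
  RT 90: heading 213 -> 123
  -- iteration 2/6 --
  FD 8.4: (6,17.9) -> (1.425,24.945) [heading=123, draw]
  RT 57: heading 123 -> 66
  LT 180: heading 66 -> 246
  RT 90: heading 246 -> 156
  -- iteration 3/6 --
  FD 8.4: (1.425,24.945) -> (-6.249,28.361) [heading=156, draw]
  RT 57: heading 156 -> 99
  LT 180: heading 99 -> 279
  RT 90: heading 279 -> 189
  -- iteration 4/6 --
  FD 8.4: (-6.249,28.361) -> (-14.545,27.047) [heading=189, draw]
  RT 57: heading 189 -> 132
  LT 180: heading 132 -> 312
  RT 90: heading 312 -> 222
  -- iteration 5/6 --
  FD 8.4: (-14.545,27.047) -> (-20.788,21.427) [heading=222, draw]
  RT 57: heading 222 -> 165
  LT 180: heading 165 -> 345
  RT 90: heading 345 -> 255
  -- iteration 6/6 --
  FD 8.4: (-20.788,21.427) -> (-22.962,13.313) [heading=255, draw]
  RT 57: heading 255 -> 198
  LT 180: heading 198 -> 18
  RT 90: heading 18 -> 288
]
LT 180: heading 288 -> 108
FD 1.3: (-22.962,13.313) -> (-23.364,14.549) [heading=108, draw]
Final: pos=(-23.364,14.549), heading=108, 8 segment(s) drawn
Segments drawn: 8

Answer: 8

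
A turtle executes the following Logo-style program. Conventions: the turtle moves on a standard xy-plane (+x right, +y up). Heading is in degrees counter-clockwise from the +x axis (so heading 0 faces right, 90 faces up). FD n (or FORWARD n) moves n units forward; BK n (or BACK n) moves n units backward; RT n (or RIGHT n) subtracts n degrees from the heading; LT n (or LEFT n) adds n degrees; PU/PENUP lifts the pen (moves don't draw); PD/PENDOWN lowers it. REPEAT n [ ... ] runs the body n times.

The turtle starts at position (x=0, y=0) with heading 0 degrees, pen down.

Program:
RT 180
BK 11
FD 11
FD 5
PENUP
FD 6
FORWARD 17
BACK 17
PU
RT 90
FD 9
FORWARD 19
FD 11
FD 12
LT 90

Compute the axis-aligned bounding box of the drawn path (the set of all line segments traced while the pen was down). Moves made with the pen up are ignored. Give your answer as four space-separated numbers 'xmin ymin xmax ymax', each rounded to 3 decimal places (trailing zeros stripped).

Executing turtle program step by step:
Start: pos=(0,0), heading=0, pen down
RT 180: heading 0 -> 180
BK 11: (0,0) -> (11,0) [heading=180, draw]
FD 11: (11,0) -> (0,0) [heading=180, draw]
FD 5: (0,0) -> (-5,0) [heading=180, draw]
PU: pen up
FD 6: (-5,0) -> (-11,0) [heading=180, move]
FD 17: (-11,0) -> (-28,0) [heading=180, move]
BK 17: (-28,0) -> (-11,0) [heading=180, move]
PU: pen up
RT 90: heading 180 -> 90
FD 9: (-11,0) -> (-11,9) [heading=90, move]
FD 19: (-11,9) -> (-11,28) [heading=90, move]
FD 11: (-11,28) -> (-11,39) [heading=90, move]
FD 12: (-11,39) -> (-11,51) [heading=90, move]
LT 90: heading 90 -> 180
Final: pos=(-11,51), heading=180, 3 segment(s) drawn

Segment endpoints: x in {-5, 0, 11}, y in {0, 0, 0}
xmin=-5, ymin=0, xmax=11, ymax=0

Answer: -5 0 11 0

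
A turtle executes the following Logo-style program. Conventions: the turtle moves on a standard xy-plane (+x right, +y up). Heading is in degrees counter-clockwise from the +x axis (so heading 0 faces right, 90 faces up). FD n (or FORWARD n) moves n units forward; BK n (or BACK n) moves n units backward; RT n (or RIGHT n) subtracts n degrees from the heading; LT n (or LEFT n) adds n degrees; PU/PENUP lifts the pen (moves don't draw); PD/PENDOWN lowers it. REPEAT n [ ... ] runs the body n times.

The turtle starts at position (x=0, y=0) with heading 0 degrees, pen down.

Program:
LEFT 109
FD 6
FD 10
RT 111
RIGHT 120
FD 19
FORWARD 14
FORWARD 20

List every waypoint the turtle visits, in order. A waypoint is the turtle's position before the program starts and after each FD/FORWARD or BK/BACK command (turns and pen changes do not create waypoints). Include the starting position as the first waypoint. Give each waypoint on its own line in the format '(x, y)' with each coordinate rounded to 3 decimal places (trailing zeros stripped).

Answer: (0, 0)
(-1.953, 5.673)
(-5.209, 15.128)
(-15.278, -0.985)
(-22.696, -12.857)
(-33.295, -29.818)

Derivation:
Executing turtle program step by step:
Start: pos=(0,0), heading=0, pen down
LT 109: heading 0 -> 109
FD 6: (0,0) -> (-1.953,5.673) [heading=109, draw]
FD 10: (-1.953,5.673) -> (-5.209,15.128) [heading=109, draw]
RT 111: heading 109 -> 358
RT 120: heading 358 -> 238
FD 19: (-5.209,15.128) -> (-15.278,-0.985) [heading=238, draw]
FD 14: (-15.278,-0.985) -> (-22.696,-12.857) [heading=238, draw]
FD 20: (-22.696,-12.857) -> (-33.295,-29.818) [heading=238, draw]
Final: pos=(-33.295,-29.818), heading=238, 5 segment(s) drawn
Waypoints (6 total):
(0, 0)
(-1.953, 5.673)
(-5.209, 15.128)
(-15.278, -0.985)
(-22.696, -12.857)
(-33.295, -29.818)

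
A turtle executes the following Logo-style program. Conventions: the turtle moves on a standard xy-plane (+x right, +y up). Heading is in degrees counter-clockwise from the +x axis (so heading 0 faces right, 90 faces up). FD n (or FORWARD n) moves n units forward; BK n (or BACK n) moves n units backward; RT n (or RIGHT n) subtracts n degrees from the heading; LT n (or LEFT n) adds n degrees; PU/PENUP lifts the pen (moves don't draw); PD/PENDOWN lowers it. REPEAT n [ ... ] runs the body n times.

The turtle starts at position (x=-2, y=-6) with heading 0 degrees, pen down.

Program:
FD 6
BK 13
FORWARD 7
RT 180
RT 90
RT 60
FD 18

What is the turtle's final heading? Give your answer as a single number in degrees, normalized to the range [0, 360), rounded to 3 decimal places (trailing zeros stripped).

Executing turtle program step by step:
Start: pos=(-2,-6), heading=0, pen down
FD 6: (-2,-6) -> (4,-6) [heading=0, draw]
BK 13: (4,-6) -> (-9,-6) [heading=0, draw]
FD 7: (-9,-6) -> (-2,-6) [heading=0, draw]
RT 180: heading 0 -> 180
RT 90: heading 180 -> 90
RT 60: heading 90 -> 30
FD 18: (-2,-6) -> (13.588,3) [heading=30, draw]
Final: pos=(13.588,3), heading=30, 4 segment(s) drawn

Answer: 30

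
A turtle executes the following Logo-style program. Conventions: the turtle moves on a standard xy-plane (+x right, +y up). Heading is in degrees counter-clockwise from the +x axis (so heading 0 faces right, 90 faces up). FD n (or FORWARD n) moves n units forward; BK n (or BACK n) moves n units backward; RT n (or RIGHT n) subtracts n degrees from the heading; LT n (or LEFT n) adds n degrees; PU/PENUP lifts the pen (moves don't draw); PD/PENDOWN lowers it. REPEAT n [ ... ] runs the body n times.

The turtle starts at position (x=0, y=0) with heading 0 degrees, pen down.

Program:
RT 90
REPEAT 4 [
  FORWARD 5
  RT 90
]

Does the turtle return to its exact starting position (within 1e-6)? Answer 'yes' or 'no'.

Answer: yes

Derivation:
Executing turtle program step by step:
Start: pos=(0,0), heading=0, pen down
RT 90: heading 0 -> 270
REPEAT 4 [
  -- iteration 1/4 --
  FD 5: (0,0) -> (0,-5) [heading=270, draw]
  RT 90: heading 270 -> 180
  -- iteration 2/4 --
  FD 5: (0,-5) -> (-5,-5) [heading=180, draw]
  RT 90: heading 180 -> 90
  -- iteration 3/4 --
  FD 5: (-5,-5) -> (-5,0) [heading=90, draw]
  RT 90: heading 90 -> 0
  -- iteration 4/4 --
  FD 5: (-5,0) -> (0,0) [heading=0, draw]
  RT 90: heading 0 -> 270
]
Final: pos=(0,0), heading=270, 4 segment(s) drawn

Start position: (0, 0)
Final position: (0, 0)
Distance = 0; < 1e-6 -> CLOSED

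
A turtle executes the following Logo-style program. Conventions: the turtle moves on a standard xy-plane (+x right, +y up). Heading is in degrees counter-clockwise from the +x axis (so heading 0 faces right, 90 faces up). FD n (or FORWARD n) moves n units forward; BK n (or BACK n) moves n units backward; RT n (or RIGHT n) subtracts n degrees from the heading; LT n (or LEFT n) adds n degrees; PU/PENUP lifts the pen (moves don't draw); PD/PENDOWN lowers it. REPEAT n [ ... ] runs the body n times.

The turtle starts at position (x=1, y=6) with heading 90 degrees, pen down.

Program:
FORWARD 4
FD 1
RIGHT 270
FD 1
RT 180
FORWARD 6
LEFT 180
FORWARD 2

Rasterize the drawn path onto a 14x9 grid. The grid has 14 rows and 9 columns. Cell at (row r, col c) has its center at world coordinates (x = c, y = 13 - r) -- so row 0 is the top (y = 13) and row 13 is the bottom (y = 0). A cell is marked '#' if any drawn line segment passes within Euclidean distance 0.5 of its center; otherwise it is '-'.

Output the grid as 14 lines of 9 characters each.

Answer: ---------
---------
#######--
-#-------
-#-------
-#-------
-#-------
-#-------
---------
---------
---------
---------
---------
---------

Derivation:
Segment 0: (1,6) -> (1,10)
Segment 1: (1,10) -> (1,11)
Segment 2: (1,11) -> (0,11)
Segment 3: (0,11) -> (6,11)
Segment 4: (6,11) -> (4,11)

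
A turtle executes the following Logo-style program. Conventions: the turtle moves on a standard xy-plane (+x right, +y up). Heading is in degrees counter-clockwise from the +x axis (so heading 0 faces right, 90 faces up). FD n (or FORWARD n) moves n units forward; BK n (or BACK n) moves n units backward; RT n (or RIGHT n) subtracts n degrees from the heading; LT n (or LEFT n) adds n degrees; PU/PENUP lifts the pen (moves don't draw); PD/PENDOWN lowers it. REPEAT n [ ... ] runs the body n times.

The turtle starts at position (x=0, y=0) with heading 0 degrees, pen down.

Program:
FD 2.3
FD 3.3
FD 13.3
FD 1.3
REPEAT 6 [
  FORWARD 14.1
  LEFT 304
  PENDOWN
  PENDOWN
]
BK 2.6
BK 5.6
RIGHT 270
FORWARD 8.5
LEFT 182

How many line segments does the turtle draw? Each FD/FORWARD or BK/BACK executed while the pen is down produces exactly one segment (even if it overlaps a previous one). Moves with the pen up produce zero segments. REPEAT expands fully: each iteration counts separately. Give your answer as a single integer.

Answer: 13

Derivation:
Executing turtle program step by step:
Start: pos=(0,0), heading=0, pen down
FD 2.3: (0,0) -> (2.3,0) [heading=0, draw]
FD 3.3: (2.3,0) -> (5.6,0) [heading=0, draw]
FD 13.3: (5.6,0) -> (18.9,0) [heading=0, draw]
FD 1.3: (18.9,0) -> (20.2,0) [heading=0, draw]
REPEAT 6 [
  -- iteration 1/6 --
  FD 14.1: (20.2,0) -> (34.3,0) [heading=0, draw]
  LT 304: heading 0 -> 304
  PD: pen down
  PD: pen down
  -- iteration 2/6 --
  FD 14.1: (34.3,0) -> (42.185,-11.689) [heading=304, draw]
  LT 304: heading 304 -> 248
  PD: pen down
  PD: pen down
  -- iteration 3/6 --
  FD 14.1: (42.185,-11.689) -> (36.903,-24.763) [heading=248, draw]
  LT 304: heading 248 -> 192
  PD: pen down
  PD: pen down
  -- iteration 4/6 --
  FD 14.1: (36.903,-24.763) -> (23.111,-27.694) [heading=192, draw]
  LT 304: heading 192 -> 136
  PD: pen down
  PD: pen down
  -- iteration 5/6 --
  FD 14.1: (23.111,-27.694) -> (12.968,-17.9) [heading=136, draw]
  LT 304: heading 136 -> 80
  PD: pen down
  PD: pen down
  -- iteration 6/6 --
  FD 14.1: (12.968,-17.9) -> (15.417,-4.014) [heading=80, draw]
  LT 304: heading 80 -> 24
  PD: pen down
  PD: pen down
]
BK 2.6: (15.417,-4.014) -> (13.041,-5.071) [heading=24, draw]
BK 5.6: (13.041,-5.071) -> (7.925,-7.349) [heading=24, draw]
RT 270: heading 24 -> 114
FD 8.5: (7.925,-7.349) -> (4.468,0.416) [heading=114, draw]
LT 182: heading 114 -> 296
Final: pos=(4.468,0.416), heading=296, 13 segment(s) drawn
Segments drawn: 13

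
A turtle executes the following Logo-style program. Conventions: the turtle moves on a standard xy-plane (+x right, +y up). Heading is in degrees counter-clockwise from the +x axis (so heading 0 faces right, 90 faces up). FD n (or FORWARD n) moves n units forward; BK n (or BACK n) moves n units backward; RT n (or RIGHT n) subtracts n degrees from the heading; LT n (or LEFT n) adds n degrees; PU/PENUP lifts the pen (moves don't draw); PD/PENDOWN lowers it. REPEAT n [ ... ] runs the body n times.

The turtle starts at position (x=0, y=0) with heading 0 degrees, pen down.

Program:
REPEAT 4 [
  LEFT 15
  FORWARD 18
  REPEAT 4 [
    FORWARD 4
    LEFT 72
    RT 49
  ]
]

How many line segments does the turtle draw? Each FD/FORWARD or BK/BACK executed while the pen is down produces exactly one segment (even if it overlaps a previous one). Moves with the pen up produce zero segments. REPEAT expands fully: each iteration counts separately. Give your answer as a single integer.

Answer: 20

Derivation:
Executing turtle program step by step:
Start: pos=(0,0), heading=0, pen down
REPEAT 4 [
  -- iteration 1/4 --
  LT 15: heading 0 -> 15
  FD 18: (0,0) -> (17.387,4.659) [heading=15, draw]
  REPEAT 4 [
    -- iteration 1/4 --
    FD 4: (17.387,4.659) -> (21.25,5.694) [heading=15, draw]
    LT 72: heading 15 -> 87
    RT 49: heading 87 -> 38
    -- iteration 2/4 --
    FD 4: (21.25,5.694) -> (24.402,8.157) [heading=38, draw]
    LT 72: heading 38 -> 110
    RT 49: heading 110 -> 61
    -- iteration 3/4 --
    FD 4: (24.402,8.157) -> (26.342,11.655) [heading=61, draw]
    LT 72: heading 61 -> 133
    RT 49: heading 133 -> 84
    -- iteration 4/4 --
    FD 4: (26.342,11.655) -> (26.76,15.633) [heading=84, draw]
    LT 72: heading 84 -> 156
    RT 49: heading 156 -> 107
  ]
  -- iteration 2/4 --
  LT 15: heading 107 -> 122
  FD 18: (26.76,15.633) -> (17.221,30.898) [heading=122, draw]
  REPEAT 4 [
    -- iteration 1/4 --
    FD 4: (17.221,30.898) -> (15.102,34.29) [heading=122, draw]
    LT 72: heading 122 -> 194
    RT 49: heading 194 -> 145
    -- iteration 2/4 --
    FD 4: (15.102,34.29) -> (11.825,36.585) [heading=145, draw]
    LT 72: heading 145 -> 217
    RT 49: heading 217 -> 168
    -- iteration 3/4 --
    FD 4: (11.825,36.585) -> (7.912,37.416) [heading=168, draw]
    LT 72: heading 168 -> 240
    RT 49: heading 240 -> 191
    -- iteration 4/4 --
    FD 4: (7.912,37.416) -> (3.986,36.653) [heading=191, draw]
    LT 72: heading 191 -> 263
    RT 49: heading 263 -> 214
  ]
  -- iteration 3/4 --
  LT 15: heading 214 -> 229
  FD 18: (3.986,36.653) -> (-7.823,23.068) [heading=229, draw]
  REPEAT 4 [
    -- iteration 1/4 --
    FD 4: (-7.823,23.068) -> (-10.447,20.049) [heading=229, draw]
    LT 72: heading 229 -> 301
    RT 49: heading 301 -> 252
    -- iteration 2/4 --
    FD 4: (-10.447,20.049) -> (-11.684,16.245) [heading=252, draw]
    LT 72: heading 252 -> 324
    RT 49: heading 324 -> 275
    -- iteration 3/4 --
    FD 4: (-11.684,16.245) -> (-11.335,12.26) [heading=275, draw]
    LT 72: heading 275 -> 347
    RT 49: heading 347 -> 298
    -- iteration 4/4 --
    FD 4: (-11.335,12.26) -> (-9.457,8.729) [heading=298, draw]
    LT 72: heading 298 -> 10
    RT 49: heading 10 -> 321
  ]
  -- iteration 4/4 --
  LT 15: heading 321 -> 336
  FD 18: (-9.457,8.729) -> (6.987,1.407) [heading=336, draw]
  REPEAT 4 [
    -- iteration 1/4 --
    FD 4: (6.987,1.407) -> (10.641,-0.22) [heading=336, draw]
    LT 72: heading 336 -> 48
    RT 49: heading 48 -> 359
    -- iteration 2/4 --
    FD 4: (10.641,-0.22) -> (14.64,-0.289) [heading=359, draw]
    LT 72: heading 359 -> 71
    RT 49: heading 71 -> 22
    -- iteration 3/4 --
    FD 4: (14.64,-0.289) -> (18.349,1.209) [heading=22, draw]
    LT 72: heading 22 -> 94
    RT 49: heading 94 -> 45
    -- iteration 4/4 --
    FD 4: (18.349,1.209) -> (21.178,4.037) [heading=45, draw]
    LT 72: heading 45 -> 117
    RT 49: heading 117 -> 68
  ]
]
Final: pos=(21.178,4.037), heading=68, 20 segment(s) drawn
Segments drawn: 20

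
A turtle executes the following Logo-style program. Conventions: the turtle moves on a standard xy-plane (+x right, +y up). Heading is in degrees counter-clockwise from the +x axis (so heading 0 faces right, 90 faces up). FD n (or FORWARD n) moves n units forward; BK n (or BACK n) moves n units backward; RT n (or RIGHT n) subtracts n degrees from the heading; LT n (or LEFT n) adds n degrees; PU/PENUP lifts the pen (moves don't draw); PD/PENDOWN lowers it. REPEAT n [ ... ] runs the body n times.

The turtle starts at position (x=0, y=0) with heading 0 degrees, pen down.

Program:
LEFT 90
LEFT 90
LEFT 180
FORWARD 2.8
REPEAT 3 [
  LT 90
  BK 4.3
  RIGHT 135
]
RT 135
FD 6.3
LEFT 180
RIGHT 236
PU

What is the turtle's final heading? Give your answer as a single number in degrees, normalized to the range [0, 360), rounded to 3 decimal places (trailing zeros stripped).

Executing turtle program step by step:
Start: pos=(0,0), heading=0, pen down
LT 90: heading 0 -> 90
LT 90: heading 90 -> 180
LT 180: heading 180 -> 0
FD 2.8: (0,0) -> (2.8,0) [heading=0, draw]
REPEAT 3 [
  -- iteration 1/3 --
  LT 90: heading 0 -> 90
  BK 4.3: (2.8,0) -> (2.8,-4.3) [heading=90, draw]
  RT 135: heading 90 -> 315
  -- iteration 2/3 --
  LT 90: heading 315 -> 45
  BK 4.3: (2.8,-4.3) -> (-0.241,-7.341) [heading=45, draw]
  RT 135: heading 45 -> 270
  -- iteration 3/3 --
  LT 90: heading 270 -> 0
  BK 4.3: (-0.241,-7.341) -> (-4.541,-7.341) [heading=0, draw]
  RT 135: heading 0 -> 225
]
RT 135: heading 225 -> 90
FD 6.3: (-4.541,-7.341) -> (-4.541,-1.041) [heading=90, draw]
LT 180: heading 90 -> 270
RT 236: heading 270 -> 34
PU: pen up
Final: pos=(-4.541,-1.041), heading=34, 5 segment(s) drawn

Answer: 34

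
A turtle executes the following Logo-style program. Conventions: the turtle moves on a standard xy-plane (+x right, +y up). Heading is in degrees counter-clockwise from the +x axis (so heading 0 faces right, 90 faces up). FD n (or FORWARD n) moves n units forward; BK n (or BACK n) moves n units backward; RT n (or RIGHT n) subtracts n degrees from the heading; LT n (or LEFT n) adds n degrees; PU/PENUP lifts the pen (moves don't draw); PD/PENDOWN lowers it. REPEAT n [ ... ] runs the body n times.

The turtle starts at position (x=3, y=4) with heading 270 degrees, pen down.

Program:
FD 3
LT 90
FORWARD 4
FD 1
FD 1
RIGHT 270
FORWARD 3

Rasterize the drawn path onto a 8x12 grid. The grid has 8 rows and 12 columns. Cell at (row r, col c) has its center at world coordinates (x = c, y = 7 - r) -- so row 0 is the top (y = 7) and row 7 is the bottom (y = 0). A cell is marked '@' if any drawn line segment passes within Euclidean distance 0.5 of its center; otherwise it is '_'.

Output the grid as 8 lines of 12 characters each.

Answer: ____________
____________
____________
___@_____@__
___@_____@__
___@_____@__
___@@@@@@@__
____________

Derivation:
Segment 0: (3,4) -> (3,1)
Segment 1: (3,1) -> (7,1)
Segment 2: (7,1) -> (8,1)
Segment 3: (8,1) -> (9,1)
Segment 4: (9,1) -> (9,4)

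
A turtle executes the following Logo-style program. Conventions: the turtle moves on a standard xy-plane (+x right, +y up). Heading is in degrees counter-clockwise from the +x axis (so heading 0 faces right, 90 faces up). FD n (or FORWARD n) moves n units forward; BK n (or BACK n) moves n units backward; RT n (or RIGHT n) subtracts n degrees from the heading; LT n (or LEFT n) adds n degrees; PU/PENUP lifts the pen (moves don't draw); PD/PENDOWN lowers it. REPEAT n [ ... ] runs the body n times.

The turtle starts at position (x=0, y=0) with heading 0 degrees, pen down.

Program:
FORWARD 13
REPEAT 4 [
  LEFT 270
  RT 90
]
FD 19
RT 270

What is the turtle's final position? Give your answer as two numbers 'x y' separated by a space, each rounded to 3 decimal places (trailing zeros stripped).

Answer: 32 0

Derivation:
Executing turtle program step by step:
Start: pos=(0,0), heading=0, pen down
FD 13: (0,0) -> (13,0) [heading=0, draw]
REPEAT 4 [
  -- iteration 1/4 --
  LT 270: heading 0 -> 270
  RT 90: heading 270 -> 180
  -- iteration 2/4 --
  LT 270: heading 180 -> 90
  RT 90: heading 90 -> 0
  -- iteration 3/4 --
  LT 270: heading 0 -> 270
  RT 90: heading 270 -> 180
  -- iteration 4/4 --
  LT 270: heading 180 -> 90
  RT 90: heading 90 -> 0
]
FD 19: (13,0) -> (32,0) [heading=0, draw]
RT 270: heading 0 -> 90
Final: pos=(32,0), heading=90, 2 segment(s) drawn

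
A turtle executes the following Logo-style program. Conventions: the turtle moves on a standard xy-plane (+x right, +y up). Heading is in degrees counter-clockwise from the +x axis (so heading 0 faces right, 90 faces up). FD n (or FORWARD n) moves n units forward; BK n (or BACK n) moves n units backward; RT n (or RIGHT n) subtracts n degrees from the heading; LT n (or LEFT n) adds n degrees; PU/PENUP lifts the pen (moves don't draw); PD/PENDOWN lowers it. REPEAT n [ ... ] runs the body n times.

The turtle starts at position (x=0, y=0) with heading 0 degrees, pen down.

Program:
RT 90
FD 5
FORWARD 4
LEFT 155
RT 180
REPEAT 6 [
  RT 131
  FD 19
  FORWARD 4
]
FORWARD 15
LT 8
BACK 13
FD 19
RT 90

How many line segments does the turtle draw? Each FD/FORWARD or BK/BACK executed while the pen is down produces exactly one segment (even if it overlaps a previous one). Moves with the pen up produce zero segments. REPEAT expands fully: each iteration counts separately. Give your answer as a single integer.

Answer: 17

Derivation:
Executing turtle program step by step:
Start: pos=(0,0), heading=0, pen down
RT 90: heading 0 -> 270
FD 5: (0,0) -> (0,-5) [heading=270, draw]
FD 4: (0,-5) -> (0,-9) [heading=270, draw]
LT 155: heading 270 -> 65
RT 180: heading 65 -> 245
REPEAT 6 [
  -- iteration 1/6 --
  RT 131: heading 245 -> 114
  FD 19: (0,-9) -> (-7.728,8.357) [heading=114, draw]
  FD 4: (-7.728,8.357) -> (-9.355,12.012) [heading=114, draw]
  -- iteration 2/6 --
  RT 131: heading 114 -> 343
  FD 19: (-9.355,12.012) -> (8.815,6.456) [heading=343, draw]
  FD 4: (8.815,6.456) -> (12.64,5.287) [heading=343, draw]
  -- iteration 3/6 --
  RT 131: heading 343 -> 212
  FD 19: (12.64,5.287) -> (-3.473,-4.781) [heading=212, draw]
  FD 4: (-3.473,-4.781) -> (-6.865,-6.901) [heading=212, draw]
  -- iteration 4/6 --
  RT 131: heading 212 -> 81
  FD 19: (-6.865,-6.901) -> (-3.893,11.865) [heading=81, draw]
  FD 4: (-3.893,11.865) -> (-3.267,15.816) [heading=81, draw]
  -- iteration 5/6 --
  RT 131: heading 81 -> 310
  FD 19: (-3.267,15.816) -> (8.946,1.261) [heading=310, draw]
  FD 4: (8.946,1.261) -> (11.517,-1.803) [heading=310, draw]
  -- iteration 6/6 --
  RT 131: heading 310 -> 179
  FD 19: (11.517,-1.803) -> (-7.48,-1.472) [heading=179, draw]
  FD 4: (-7.48,-1.472) -> (-11.479,-1.402) [heading=179, draw]
]
FD 15: (-11.479,-1.402) -> (-26.477,-1.14) [heading=179, draw]
LT 8: heading 179 -> 187
BK 13: (-26.477,-1.14) -> (-13.574,0.444) [heading=187, draw]
FD 19: (-13.574,0.444) -> (-32.432,-1.871) [heading=187, draw]
RT 90: heading 187 -> 97
Final: pos=(-32.432,-1.871), heading=97, 17 segment(s) drawn
Segments drawn: 17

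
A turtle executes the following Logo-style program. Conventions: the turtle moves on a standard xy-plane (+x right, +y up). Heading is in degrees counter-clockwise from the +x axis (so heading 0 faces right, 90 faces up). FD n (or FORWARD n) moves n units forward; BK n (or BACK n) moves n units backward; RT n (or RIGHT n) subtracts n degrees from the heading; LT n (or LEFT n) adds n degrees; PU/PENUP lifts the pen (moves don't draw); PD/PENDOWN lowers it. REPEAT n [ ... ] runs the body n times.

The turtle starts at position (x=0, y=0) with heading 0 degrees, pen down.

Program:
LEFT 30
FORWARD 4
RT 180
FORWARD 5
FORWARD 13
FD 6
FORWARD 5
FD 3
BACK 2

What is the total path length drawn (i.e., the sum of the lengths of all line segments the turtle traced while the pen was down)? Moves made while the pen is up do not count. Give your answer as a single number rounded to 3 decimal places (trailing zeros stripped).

Answer: 38

Derivation:
Executing turtle program step by step:
Start: pos=(0,0), heading=0, pen down
LT 30: heading 0 -> 30
FD 4: (0,0) -> (3.464,2) [heading=30, draw]
RT 180: heading 30 -> 210
FD 5: (3.464,2) -> (-0.866,-0.5) [heading=210, draw]
FD 13: (-0.866,-0.5) -> (-12.124,-7) [heading=210, draw]
FD 6: (-12.124,-7) -> (-17.321,-10) [heading=210, draw]
FD 5: (-17.321,-10) -> (-21.651,-12.5) [heading=210, draw]
FD 3: (-21.651,-12.5) -> (-24.249,-14) [heading=210, draw]
BK 2: (-24.249,-14) -> (-22.517,-13) [heading=210, draw]
Final: pos=(-22.517,-13), heading=210, 7 segment(s) drawn

Segment lengths:
  seg 1: (0,0) -> (3.464,2), length = 4
  seg 2: (3.464,2) -> (-0.866,-0.5), length = 5
  seg 3: (-0.866,-0.5) -> (-12.124,-7), length = 13
  seg 4: (-12.124,-7) -> (-17.321,-10), length = 6
  seg 5: (-17.321,-10) -> (-21.651,-12.5), length = 5
  seg 6: (-21.651,-12.5) -> (-24.249,-14), length = 3
  seg 7: (-24.249,-14) -> (-22.517,-13), length = 2
Total = 38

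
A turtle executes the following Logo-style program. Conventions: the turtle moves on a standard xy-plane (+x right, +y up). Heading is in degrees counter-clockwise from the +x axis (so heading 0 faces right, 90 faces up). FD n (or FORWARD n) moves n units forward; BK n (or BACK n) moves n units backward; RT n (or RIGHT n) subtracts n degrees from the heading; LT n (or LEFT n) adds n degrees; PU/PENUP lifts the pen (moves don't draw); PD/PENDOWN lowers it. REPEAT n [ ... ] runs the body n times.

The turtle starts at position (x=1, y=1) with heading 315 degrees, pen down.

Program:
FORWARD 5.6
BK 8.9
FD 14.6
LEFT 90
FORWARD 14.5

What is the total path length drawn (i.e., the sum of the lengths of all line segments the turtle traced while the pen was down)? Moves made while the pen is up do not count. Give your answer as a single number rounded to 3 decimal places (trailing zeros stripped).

Answer: 43.6

Derivation:
Executing turtle program step by step:
Start: pos=(1,1), heading=315, pen down
FD 5.6: (1,1) -> (4.96,-2.96) [heading=315, draw]
BK 8.9: (4.96,-2.96) -> (-1.333,3.333) [heading=315, draw]
FD 14.6: (-1.333,3.333) -> (8.99,-6.99) [heading=315, draw]
LT 90: heading 315 -> 45
FD 14.5: (8.99,-6.99) -> (19.243,3.263) [heading=45, draw]
Final: pos=(19.243,3.263), heading=45, 4 segment(s) drawn

Segment lengths:
  seg 1: (1,1) -> (4.96,-2.96), length = 5.6
  seg 2: (4.96,-2.96) -> (-1.333,3.333), length = 8.9
  seg 3: (-1.333,3.333) -> (8.99,-6.99), length = 14.6
  seg 4: (8.99,-6.99) -> (19.243,3.263), length = 14.5
Total = 43.6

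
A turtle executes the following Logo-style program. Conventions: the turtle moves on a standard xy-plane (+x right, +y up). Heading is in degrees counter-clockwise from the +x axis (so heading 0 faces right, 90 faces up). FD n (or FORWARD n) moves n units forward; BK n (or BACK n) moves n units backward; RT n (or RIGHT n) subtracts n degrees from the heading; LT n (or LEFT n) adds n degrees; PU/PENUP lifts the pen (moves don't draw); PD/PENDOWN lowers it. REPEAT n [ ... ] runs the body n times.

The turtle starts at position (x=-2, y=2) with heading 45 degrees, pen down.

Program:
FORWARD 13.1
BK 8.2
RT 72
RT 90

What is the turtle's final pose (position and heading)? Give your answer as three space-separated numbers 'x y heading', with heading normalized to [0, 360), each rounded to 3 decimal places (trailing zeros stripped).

Executing turtle program step by step:
Start: pos=(-2,2), heading=45, pen down
FD 13.1: (-2,2) -> (7.263,11.263) [heading=45, draw]
BK 8.2: (7.263,11.263) -> (1.465,5.465) [heading=45, draw]
RT 72: heading 45 -> 333
RT 90: heading 333 -> 243
Final: pos=(1.465,5.465), heading=243, 2 segment(s) drawn

Answer: 1.465 5.465 243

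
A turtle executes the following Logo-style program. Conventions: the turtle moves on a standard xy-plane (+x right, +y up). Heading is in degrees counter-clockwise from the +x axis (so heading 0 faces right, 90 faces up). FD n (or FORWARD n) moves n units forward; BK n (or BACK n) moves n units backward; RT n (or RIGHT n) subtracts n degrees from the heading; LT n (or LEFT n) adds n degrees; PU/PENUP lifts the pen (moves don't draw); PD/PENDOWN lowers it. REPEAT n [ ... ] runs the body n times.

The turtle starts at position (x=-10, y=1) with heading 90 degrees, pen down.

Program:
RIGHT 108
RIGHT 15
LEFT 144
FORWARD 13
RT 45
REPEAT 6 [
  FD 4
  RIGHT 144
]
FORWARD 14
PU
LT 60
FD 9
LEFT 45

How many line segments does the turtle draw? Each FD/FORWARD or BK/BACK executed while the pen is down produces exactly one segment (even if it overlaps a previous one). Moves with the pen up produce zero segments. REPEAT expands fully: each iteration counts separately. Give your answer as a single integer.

Executing turtle program step by step:
Start: pos=(-10,1), heading=90, pen down
RT 108: heading 90 -> 342
RT 15: heading 342 -> 327
LT 144: heading 327 -> 111
FD 13: (-10,1) -> (-14.659,13.137) [heading=111, draw]
RT 45: heading 111 -> 66
REPEAT 6 [
  -- iteration 1/6 --
  FD 4: (-14.659,13.137) -> (-13.032,16.791) [heading=66, draw]
  RT 144: heading 66 -> 282
  -- iteration 2/6 --
  FD 4: (-13.032,16.791) -> (-12.2,12.878) [heading=282, draw]
  RT 144: heading 282 -> 138
  -- iteration 3/6 --
  FD 4: (-12.2,12.878) -> (-15.173,15.555) [heading=138, draw]
  RT 144: heading 138 -> 354
  -- iteration 4/6 --
  FD 4: (-15.173,15.555) -> (-11.195,15.137) [heading=354, draw]
  RT 144: heading 354 -> 210
  -- iteration 5/6 --
  FD 4: (-11.195,15.137) -> (-14.659,13.137) [heading=210, draw]
  RT 144: heading 210 -> 66
  -- iteration 6/6 --
  FD 4: (-14.659,13.137) -> (-13.032,16.791) [heading=66, draw]
  RT 144: heading 66 -> 282
]
FD 14: (-13.032,16.791) -> (-10.121,3.097) [heading=282, draw]
PU: pen up
LT 60: heading 282 -> 342
FD 9: (-10.121,3.097) -> (-1.562,0.316) [heading=342, move]
LT 45: heading 342 -> 27
Final: pos=(-1.562,0.316), heading=27, 8 segment(s) drawn
Segments drawn: 8

Answer: 8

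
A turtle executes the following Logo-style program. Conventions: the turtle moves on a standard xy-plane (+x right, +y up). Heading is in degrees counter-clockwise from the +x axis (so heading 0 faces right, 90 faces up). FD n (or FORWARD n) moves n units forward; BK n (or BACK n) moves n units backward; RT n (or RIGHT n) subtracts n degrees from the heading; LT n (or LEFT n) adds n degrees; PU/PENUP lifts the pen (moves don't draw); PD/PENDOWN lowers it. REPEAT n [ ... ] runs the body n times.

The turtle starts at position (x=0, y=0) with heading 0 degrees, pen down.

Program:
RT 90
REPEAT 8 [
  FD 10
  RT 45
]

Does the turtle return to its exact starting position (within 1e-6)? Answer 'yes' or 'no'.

Executing turtle program step by step:
Start: pos=(0,0), heading=0, pen down
RT 90: heading 0 -> 270
REPEAT 8 [
  -- iteration 1/8 --
  FD 10: (0,0) -> (0,-10) [heading=270, draw]
  RT 45: heading 270 -> 225
  -- iteration 2/8 --
  FD 10: (0,-10) -> (-7.071,-17.071) [heading=225, draw]
  RT 45: heading 225 -> 180
  -- iteration 3/8 --
  FD 10: (-7.071,-17.071) -> (-17.071,-17.071) [heading=180, draw]
  RT 45: heading 180 -> 135
  -- iteration 4/8 --
  FD 10: (-17.071,-17.071) -> (-24.142,-10) [heading=135, draw]
  RT 45: heading 135 -> 90
  -- iteration 5/8 --
  FD 10: (-24.142,-10) -> (-24.142,0) [heading=90, draw]
  RT 45: heading 90 -> 45
  -- iteration 6/8 --
  FD 10: (-24.142,0) -> (-17.071,7.071) [heading=45, draw]
  RT 45: heading 45 -> 0
  -- iteration 7/8 --
  FD 10: (-17.071,7.071) -> (-7.071,7.071) [heading=0, draw]
  RT 45: heading 0 -> 315
  -- iteration 8/8 --
  FD 10: (-7.071,7.071) -> (0,0) [heading=315, draw]
  RT 45: heading 315 -> 270
]
Final: pos=(0,0), heading=270, 8 segment(s) drawn

Start position: (0, 0)
Final position: (0, 0)
Distance = 0; < 1e-6 -> CLOSED

Answer: yes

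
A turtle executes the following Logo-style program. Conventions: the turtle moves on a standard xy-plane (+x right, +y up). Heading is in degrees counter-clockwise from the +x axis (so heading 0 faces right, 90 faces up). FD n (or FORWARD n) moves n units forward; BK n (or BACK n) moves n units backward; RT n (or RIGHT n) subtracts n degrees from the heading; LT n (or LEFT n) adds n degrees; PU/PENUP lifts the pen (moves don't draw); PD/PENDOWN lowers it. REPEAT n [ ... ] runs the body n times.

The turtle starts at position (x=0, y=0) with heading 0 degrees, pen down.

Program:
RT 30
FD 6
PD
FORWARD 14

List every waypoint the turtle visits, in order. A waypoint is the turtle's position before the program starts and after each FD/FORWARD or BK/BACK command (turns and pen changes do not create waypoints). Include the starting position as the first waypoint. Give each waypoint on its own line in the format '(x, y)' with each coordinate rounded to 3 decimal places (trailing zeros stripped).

Answer: (0, 0)
(5.196, -3)
(17.321, -10)

Derivation:
Executing turtle program step by step:
Start: pos=(0,0), heading=0, pen down
RT 30: heading 0 -> 330
FD 6: (0,0) -> (5.196,-3) [heading=330, draw]
PD: pen down
FD 14: (5.196,-3) -> (17.321,-10) [heading=330, draw]
Final: pos=(17.321,-10), heading=330, 2 segment(s) drawn
Waypoints (3 total):
(0, 0)
(5.196, -3)
(17.321, -10)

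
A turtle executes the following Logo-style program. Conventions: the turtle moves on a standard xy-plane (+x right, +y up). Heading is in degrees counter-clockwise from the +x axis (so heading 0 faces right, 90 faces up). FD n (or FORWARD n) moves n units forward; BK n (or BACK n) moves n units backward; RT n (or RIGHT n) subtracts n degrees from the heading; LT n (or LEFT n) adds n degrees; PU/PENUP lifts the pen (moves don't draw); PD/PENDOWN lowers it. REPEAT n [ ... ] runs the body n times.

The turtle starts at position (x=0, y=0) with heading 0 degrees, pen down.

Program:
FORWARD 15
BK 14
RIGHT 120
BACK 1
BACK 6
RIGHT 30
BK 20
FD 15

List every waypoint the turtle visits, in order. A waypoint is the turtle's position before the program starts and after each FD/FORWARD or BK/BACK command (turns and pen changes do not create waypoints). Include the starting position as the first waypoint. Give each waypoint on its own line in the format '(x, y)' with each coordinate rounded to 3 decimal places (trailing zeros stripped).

Answer: (0, 0)
(15, 0)
(1, 0)
(1.5, 0.866)
(4.5, 6.062)
(21.821, 16.062)
(8.83, 8.562)

Derivation:
Executing turtle program step by step:
Start: pos=(0,0), heading=0, pen down
FD 15: (0,0) -> (15,0) [heading=0, draw]
BK 14: (15,0) -> (1,0) [heading=0, draw]
RT 120: heading 0 -> 240
BK 1: (1,0) -> (1.5,0.866) [heading=240, draw]
BK 6: (1.5,0.866) -> (4.5,6.062) [heading=240, draw]
RT 30: heading 240 -> 210
BK 20: (4.5,6.062) -> (21.821,16.062) [heading=210, draw]
FD 15: (21.821,16.062) -> (8.83,8.562) [heading=210, draw]
Final: pos=(8.83,8.562), heading=210, 6 segment(s) drawn
Waypoints (7 total):
(0, 0)
(15, 0)
(1, 0)
(1.5, 0.866)
(4.5, 6.062)
(21.821, 16.062)
(8.83, 8.562)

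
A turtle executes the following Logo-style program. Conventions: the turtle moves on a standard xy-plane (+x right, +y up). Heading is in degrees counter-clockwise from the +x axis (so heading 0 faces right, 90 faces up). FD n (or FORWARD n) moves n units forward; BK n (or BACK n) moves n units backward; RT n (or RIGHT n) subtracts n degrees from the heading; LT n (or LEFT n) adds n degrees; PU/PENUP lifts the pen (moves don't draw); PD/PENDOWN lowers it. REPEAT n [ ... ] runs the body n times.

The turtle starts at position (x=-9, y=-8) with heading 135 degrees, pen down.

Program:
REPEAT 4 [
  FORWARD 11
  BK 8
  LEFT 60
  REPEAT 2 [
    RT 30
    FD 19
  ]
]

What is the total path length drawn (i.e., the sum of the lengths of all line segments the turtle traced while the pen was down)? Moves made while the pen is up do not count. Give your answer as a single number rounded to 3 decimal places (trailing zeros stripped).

Answer: 228

Derivation:
Executing turtle program step by step:
Start: pos=(-9,-8), heading=135, pen down
REPEAT 4 [
  -- iteration 1/4 --
  FD 11: (-9,-8) -> (-16.778,-0.222) [heading=135, draw]
  BK 8: (-16.778,-0.222) -> (-11.121,-5.879) [heading=135, draw]
  LT 60: heading 135 -> 195
  REPEAT 2 [
    -- iteration 1/2 --
    RT 30: heading 195 -> 165
    FD 19: (-11.121,-5.879) -> (-29.474,-0.961) [heading=165, draw]
    -- iteration 2/2 --
    RT 30: heading 165 -> 135
    FD 19: (-29.474,-0.961) -> (-42.909,12.474) [heading=135, draw]
  ]
  -- iteration 2/4 --
  FD 11: (-42.909,12.474) -> (-50.687,20.252) [heading=135, draw]
  BK 8: (-50.687,20.252) -> (-45.03,14.595) [heading=135, draw]
  LT 60: heading 135 -> 195
  REPEAT 2 [
    -- iteration 1/2 --
    RT 30: heading 195 -> 165
    FD 19: (-45.03,14.595) -> (-63.383,19.513) [heading=165, draw]
    -- iteration 2/2 --
    RT 30: heading 165 -> 135
    FD 19: (-63.383,19.513) -> (-76.818,32.948) [heading=135, draw]
  ]
  -- iteration 3/4 --
  FD 11: (-76.818,32.948) -> (-84.596,40.726) [heading=135, draw]
  BK 8: (-84.596,40.726) -> (-78.939,35.069) [heading=135, draw]
  LT 60: heading 135 -> 195
  REPEAT 2 [
    -- iteration 1/2 --
    RT 30: heading 195 -> 165
    FD 19: (-78.939,35.069) -> (-97.292,39.987) [heading=165, draw]
    -- iteration 2/2 --
    RT 30: heading 165 -> 135
    FD 19: (-97.292,39.987) -> (-110.727,53.422) [heading=135, draw]
  ]
  -- iteration 4/4 --
  FD 11: (-110.727,53.422) -> (-118.505,61.2) [heading=135, draw]
  BK 8: (-118.505,61.2) -> (-112.848,55.543) [heading=135, draw]
  LT 60: heading 135 -> 195
  REPEAT 2 [
    -- iteration 1/2 --
    RT 30: heading 195 -> 165
    FD 19: (-112.848,55.543) -> (-131.201,60.461) [heading=165, draw]
    -- iteration 2/2 --
    RT 30: heading 165 -> 135
    FD 19: (-131.201,60.461) -> (-144.636,73.896) [heading=135, draw]
  ]
]
Final: pos=(-144.636,73.896), heading=135, 16 segment(s) drawn

Segment lengths:
  seg 1: (-9,-8) -> (-16.778,-0.222), length = 11
  seg 2: (-16.778,-0.222) -> (-11.121,-5.879), length = 8
  seg 3: (-11.121,-5.879) -> (-29.474,-0.961), length = 19
  seg 4: (-29.474,-0.961) -> (-42.909,12.474), length = 19
  seg 5: (-42.909,12.474) -> (-50.687,20.252), length = 11
  seg 6: (-50.687,20.252) -> (-45.03,14.595), length = 8
  seg 7: (-45.03,14.595) -> (-63.383,19.513), length = 19
  seg 8: (-63.383,19.513) -> (-76.818,32.948), length = 19
  seg 9: (-76.818,32.948) -> (-84.596,40.726), length = 11
  seg 10: (-84.596,40.726) -> (-78.939,35.069), length = 8
  seg 11: (-78.939,35.069) -> (-97.292,39.987), length = 19
  seg 12: (-97.292,39.987) -> (-110.727,53.422), length = 19
  seg 13: (-110.727,53.422) -> (-118.505,61.2), length = 11
  seg 14: (-118.505,61.2) -> (-112.848,55.543), length = 8
  seg 15: (-112.848,55.543) -> (-131.201,60.461), length = 19
  seg 16: (-131.201,60.461) -> (-144.636,73.896), length = 19
Total = 228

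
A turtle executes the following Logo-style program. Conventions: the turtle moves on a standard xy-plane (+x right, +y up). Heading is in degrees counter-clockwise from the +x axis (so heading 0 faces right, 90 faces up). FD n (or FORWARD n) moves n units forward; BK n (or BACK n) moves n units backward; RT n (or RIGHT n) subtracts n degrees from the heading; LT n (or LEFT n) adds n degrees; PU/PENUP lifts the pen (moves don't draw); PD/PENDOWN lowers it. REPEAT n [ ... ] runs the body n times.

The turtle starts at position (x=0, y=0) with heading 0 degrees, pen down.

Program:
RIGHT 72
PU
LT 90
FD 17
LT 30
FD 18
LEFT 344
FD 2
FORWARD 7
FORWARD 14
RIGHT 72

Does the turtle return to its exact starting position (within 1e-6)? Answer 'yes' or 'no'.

Executing turtle program step by step:
Start: pos=(0,0), heading=0, pen down
RT 72: heading 0 -> 288
PU: pen up
LT 90: heading 288 -> 18
FD 17: (0,0) -> (16.168,5.253) [heading=18, move]
LT 30: heading 18 -> 48
FD 18: (16.168,5.253) -> (28.212,18.63) [heading=48, move]
LT 344: heading 48 -> 32
FD 2: (28.212,18.63) -> (29.908,19.69) [heading=32, move]
FD 7: (29.908,19.69) -> (35.845,23.399) [heading=32, move]
FD 14: (35.845,23.399) -> (47.717,30.818) [heading=32, move]
RT 72: heading 32 -> 320
Final: pos=(47.717,30.818), heading=320, 0 segment(s) drawn

Start position: (0, 0)
Final position: (47.717, 30.818)
Distance = 56.804; >= 1e-6 -> NOT closed

Answer: no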